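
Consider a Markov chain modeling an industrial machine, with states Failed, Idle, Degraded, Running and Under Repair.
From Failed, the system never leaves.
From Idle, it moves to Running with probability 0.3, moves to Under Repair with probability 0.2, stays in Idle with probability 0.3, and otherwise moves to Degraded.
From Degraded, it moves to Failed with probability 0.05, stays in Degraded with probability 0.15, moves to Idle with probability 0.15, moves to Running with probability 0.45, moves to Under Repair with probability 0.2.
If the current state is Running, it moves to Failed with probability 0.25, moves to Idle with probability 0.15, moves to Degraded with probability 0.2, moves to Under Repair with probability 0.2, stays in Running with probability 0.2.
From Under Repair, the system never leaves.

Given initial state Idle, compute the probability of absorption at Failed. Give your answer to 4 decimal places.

Let h(s) be the probability of absorption at Failed starting from transient state s. Then h(Failed) = 1 and h(Under Repair) = 0. By first-step analysis:
h(Idle) = 0.3·h(Idle) + 0.2·h(Degraded) + 0.3·h(Running) + 0.2·0
h(Degraded) = 0.05·1 + 0.15·h(Idle) + 0.15·h(Degraded) + 0.45·h(Running) + 0.2·0
h(Running) = 0.25·1 + 0.15·h(Idle) + 0.2·h(Degraded) + 0.2·h(Running) + 0.2·0
Solving: h(Idle) = 0.2963, h(Degraded) = 0.3526, h(Running) = 0.4562.
Starting from Idle, the probability is 0.2963.

0.2963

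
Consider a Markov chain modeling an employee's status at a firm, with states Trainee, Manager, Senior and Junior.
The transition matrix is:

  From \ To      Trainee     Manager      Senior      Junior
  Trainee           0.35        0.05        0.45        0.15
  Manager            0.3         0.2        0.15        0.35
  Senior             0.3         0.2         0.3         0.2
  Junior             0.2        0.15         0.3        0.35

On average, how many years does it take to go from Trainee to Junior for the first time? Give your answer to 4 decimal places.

5.1970

Let t(s) be the expected number of years to first reach Junior from state s, with t(Junior) = 0. Conditioning on the first year:
t(Trainee) = 1 + 0.35·t(Trainee) + 0.05·t(Manager) + 0.45·t(Senior)
t(Manager) = 1 + 0.3·t(Trainee) + 0.2·t(Manager) + 0.15·t(Senior)
t(Senior) = 1 + 0.3·t(Trainee) + 0.2·t(Manager) + 0.3·t(Senior)
Solving: t(Trainee) = 5.1970, t(Manager) = 4.1042, t(Senior) = 4.8285.
Expected years from Trainee to Junior: 5.1970.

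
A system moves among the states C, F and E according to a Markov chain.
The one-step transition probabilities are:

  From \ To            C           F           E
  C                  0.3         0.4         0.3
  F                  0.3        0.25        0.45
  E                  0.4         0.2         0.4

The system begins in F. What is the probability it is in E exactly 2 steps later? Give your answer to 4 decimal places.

Sum over the intermediate state after 1 step:
P = P(F→C)·P(C→E) + P(F→F)·P(F→E) + P(F→E)·P(E→E)
  = 0.3×0.3 + 0.25×0.45 + 0.45×0.4
  = 0.0900 + 0.1125 + 0.1800 = 0.3825

0.3825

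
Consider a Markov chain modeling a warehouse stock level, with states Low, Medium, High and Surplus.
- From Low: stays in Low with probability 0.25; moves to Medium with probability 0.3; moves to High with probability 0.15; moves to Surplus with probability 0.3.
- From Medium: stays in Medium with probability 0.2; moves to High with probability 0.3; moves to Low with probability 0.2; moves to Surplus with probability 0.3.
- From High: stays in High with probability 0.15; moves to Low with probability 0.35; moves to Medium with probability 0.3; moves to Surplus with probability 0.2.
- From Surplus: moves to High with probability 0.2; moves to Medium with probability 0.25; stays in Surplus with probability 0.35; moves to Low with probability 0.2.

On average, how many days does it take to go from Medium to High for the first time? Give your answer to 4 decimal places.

4.2222

Let t(s) be the expected number of days to first reach High from state s, with t(High) = 0. Conditioning on the first day:
t(Low) = 1 + 0.25·t(Low) + 0.3·t(Medium) + 0.3·t(Surplus)
t(Medium) = 1 + 0.2·t(Low) + 0.2·t(Medium) + 0.3·t(Surplus)
t(Surplus) = 1 + 0.2·t(Low) + 0.25·t(Medium) + 0.35·t(Surplus)
Solving: t(Low) = 4.8889, t(Medium) = 4.2222, t(Surplus) = 4.6667.
Expected days from Medium to High: 4.2222.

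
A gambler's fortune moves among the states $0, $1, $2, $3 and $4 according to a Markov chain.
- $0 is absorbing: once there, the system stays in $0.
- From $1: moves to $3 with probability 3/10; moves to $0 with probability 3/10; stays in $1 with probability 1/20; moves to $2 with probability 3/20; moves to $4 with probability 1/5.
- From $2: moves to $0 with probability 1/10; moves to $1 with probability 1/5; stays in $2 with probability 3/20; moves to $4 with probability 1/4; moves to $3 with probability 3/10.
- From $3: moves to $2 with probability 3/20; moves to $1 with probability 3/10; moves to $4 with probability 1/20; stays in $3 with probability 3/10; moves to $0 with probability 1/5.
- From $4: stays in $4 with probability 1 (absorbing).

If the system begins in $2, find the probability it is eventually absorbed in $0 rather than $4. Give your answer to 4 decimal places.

0.4857

Let h(s) be the probability of absorption at $0 starting from transient state s. Then h($0) = 1 and h($4) = 0. By first-step analysis:
h($1) = 0.3·1 + 0.05·h($1) + 0.15·h($2) + 0.3·h($3) + 0.2·0
h($2) = 0.1·1 + 0.2·h($1) + 0.15·h($2) + 0.3·h($3) + 0.25·0
h($3) = 0.2·1 + 0.3·h($1) + 0.15·h($2) + 0.3·h($3) + 0.05·0
Solving: h($1) = 0.5963, h($2) = 0.4857, h($3) = 0.6453.
Starting from $2, the probability is 0.4857.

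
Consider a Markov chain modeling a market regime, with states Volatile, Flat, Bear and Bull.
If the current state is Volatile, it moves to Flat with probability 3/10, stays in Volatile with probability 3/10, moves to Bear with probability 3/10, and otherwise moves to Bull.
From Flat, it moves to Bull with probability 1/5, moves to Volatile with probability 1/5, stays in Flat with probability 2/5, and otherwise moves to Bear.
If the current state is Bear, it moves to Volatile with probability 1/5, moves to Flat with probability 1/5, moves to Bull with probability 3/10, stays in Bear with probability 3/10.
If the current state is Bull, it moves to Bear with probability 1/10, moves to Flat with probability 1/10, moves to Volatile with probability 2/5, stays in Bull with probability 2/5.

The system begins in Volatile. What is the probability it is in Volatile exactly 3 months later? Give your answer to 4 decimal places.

Propagate the distribution vector 3 months from Volatile.
After 0 months: (1.0000, 0.0000, 0.0000, 0.0000)
After 1 month: (0.3000, 0.3000, 0.3000, 0.1000)
After 2 months: (0.2500, 0.2800, 0.2500, 0.2200)
After 3 months: (0.2690, 0.2590, 0.2280, 0.2440)
P(in Volatile after 3 months) = 0.2690

0.2690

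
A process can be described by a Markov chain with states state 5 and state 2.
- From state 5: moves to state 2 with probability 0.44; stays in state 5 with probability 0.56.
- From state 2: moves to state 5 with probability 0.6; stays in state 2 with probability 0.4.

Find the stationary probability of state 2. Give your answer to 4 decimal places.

0.4231

Let the stationary distribution be π with π = πP and π_1 + π_2 = 1.
π_1 = 0.56·π_1 + 0.6·π_2
Solving with the normalization constraint gives π = (0.5769, 0.4231).
So the stationary probability of state 2 is 0.4231.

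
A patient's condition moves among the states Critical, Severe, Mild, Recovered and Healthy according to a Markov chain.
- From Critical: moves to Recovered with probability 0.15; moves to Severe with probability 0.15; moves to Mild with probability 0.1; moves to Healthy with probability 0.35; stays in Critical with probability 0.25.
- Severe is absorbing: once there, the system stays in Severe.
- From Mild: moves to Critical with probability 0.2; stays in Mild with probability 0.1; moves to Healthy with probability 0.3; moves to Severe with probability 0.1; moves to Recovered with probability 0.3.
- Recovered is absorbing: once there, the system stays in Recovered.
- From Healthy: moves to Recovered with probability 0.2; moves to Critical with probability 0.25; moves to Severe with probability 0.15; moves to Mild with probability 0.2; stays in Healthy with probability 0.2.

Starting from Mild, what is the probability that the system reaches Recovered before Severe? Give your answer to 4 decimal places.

Let h(s) be the probability of absorption at Recovered starting from transient state s. Then h(Recovered) = 1 and h(Severe) = 0. By first-step analysis:
h(Critical) = 0.25·h(Critical) + 0.15·0 + 0.1·h(Mild) + 0.15·1 + 0.35·h(Healthy)
h(Mild) = 0.2·h(Critical) + 0.1·0 + 0.1·h(Mild) + 0.3·1 + 0.3·h(Healthy)
h(Healthy) = 0.25·h(Critical) + 0.15·0 + 0.2·h(Mild) + 0.2·1 + 0.2·h(Healthy)
Solving: h(Critical) = 0.5624, h(Mild) = 0.6548, h(Healthy) = 0.5894.
Starting from Mild, the probability is 0.6548.

0.6548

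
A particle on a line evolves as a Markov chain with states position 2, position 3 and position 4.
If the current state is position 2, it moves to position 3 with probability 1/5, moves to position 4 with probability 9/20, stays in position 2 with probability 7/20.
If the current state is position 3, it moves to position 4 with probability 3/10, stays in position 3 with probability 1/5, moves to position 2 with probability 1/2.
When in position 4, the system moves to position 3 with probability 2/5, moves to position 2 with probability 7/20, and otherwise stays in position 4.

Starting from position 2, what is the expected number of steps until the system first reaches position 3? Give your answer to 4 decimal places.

Let t(s) be the expected number of steps to first reach position 3 from state s, with t(position 3) = 0. Conditioning on the first step:
t(position 2) = 1 + 0.35·t(position 2) + 0.45·t(position 4)
t(position 4) = 1 + 0.35·t(position 2) + 0.25·t(position 4)
Solving: t(position 2) = 3.6364, t(position 4) = 3.0303.
Expected steps from position 2 to position 3: 3.6364.

3.6364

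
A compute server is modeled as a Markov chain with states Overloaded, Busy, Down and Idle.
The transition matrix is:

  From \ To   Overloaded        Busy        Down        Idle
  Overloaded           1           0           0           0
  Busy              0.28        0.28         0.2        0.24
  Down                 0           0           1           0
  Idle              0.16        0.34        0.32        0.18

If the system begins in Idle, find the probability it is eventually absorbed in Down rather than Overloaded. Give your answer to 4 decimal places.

Let h(s) be the probability of absorption at Down starting from transient state s. Then h(Down) = 1 and h(Overloaded) = 0. By first-step analysis:
h(Busy) = 0.28·0 + 0.28·h(Busy) + 0.2·1 + 0.24·h(Idle)
h(Idle) = 0.16·0 + 0.34·h(Busy) + 0.32·1 + 0.18·h(Idle)
Solving: h(Busy) = 0.4733, h(Idle) = 0.5865.
Starting from Idle, the probability is 0.5865.

0.5865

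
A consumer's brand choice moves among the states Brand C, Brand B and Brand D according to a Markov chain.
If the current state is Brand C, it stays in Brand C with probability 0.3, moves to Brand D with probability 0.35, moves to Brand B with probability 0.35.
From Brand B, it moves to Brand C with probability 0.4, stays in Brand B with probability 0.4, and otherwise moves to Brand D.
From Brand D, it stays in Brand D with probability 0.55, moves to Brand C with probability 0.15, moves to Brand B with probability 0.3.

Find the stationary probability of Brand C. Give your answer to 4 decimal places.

Let the stationary distribution be π with π = πP and π_1 + π_2 + π_3 = 1.
π_1 = 0.3·π_1 + 0.4·π_2 + 0.15·π_3
π_2 = 0.35·π_1 + 0.4·π_2 + 0.3·π_3
Solving with the normalization constraint gives π = (0.2791, 0.3488, 0.3721).
So the stationary probability of Brand C is 0.2791.

0.2791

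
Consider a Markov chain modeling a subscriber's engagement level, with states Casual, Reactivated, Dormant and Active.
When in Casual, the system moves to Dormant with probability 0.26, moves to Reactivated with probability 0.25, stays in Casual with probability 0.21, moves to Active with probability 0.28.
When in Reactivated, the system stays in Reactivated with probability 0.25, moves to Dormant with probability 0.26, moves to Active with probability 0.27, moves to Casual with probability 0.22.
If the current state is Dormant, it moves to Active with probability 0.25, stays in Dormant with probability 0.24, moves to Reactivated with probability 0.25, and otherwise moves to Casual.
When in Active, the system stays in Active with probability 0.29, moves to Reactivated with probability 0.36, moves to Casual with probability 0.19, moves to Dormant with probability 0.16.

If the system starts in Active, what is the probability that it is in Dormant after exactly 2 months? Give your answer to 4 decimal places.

Propagate the distribution vector 2 months from Active.
After 0 months: (0.0000, 0.0000, 0.0000, 1.0000)
After 1 month: (0.1900, 0.3600, 0.1600, 0.2900)
After 2 months: (0.2158, 0.2819, 0.2278, 0.2745)
P(in Dormant after 2 months) = 0.2278

0.2278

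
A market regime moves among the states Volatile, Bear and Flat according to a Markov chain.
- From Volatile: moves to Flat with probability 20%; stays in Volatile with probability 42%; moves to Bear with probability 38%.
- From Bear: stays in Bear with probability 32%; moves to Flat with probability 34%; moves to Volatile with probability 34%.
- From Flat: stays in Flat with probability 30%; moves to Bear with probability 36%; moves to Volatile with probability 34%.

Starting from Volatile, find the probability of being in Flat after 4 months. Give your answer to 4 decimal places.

0.2771

Propagate the distribution vector 4 months from Volatile.
After 0 months: (1.0000, 0.0000, 0.0000)
After 1 month: (0.4200, 0.3800, 0.2000)
After 2 months: (0.3736, 0.3532, 0.2732)
After 3 months: (0.3699, 0.3533, 0.2768)
After 4 months: (0.3696, 0.3533, 0.2771)
P(in Flat after 4 months) = 0.2771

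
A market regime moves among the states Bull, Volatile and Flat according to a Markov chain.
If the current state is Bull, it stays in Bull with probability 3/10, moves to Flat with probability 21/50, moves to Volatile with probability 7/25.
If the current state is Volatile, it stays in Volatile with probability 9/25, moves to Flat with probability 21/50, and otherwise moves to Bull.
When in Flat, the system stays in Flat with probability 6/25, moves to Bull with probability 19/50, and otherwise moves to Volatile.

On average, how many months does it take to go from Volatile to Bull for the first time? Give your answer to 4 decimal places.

Let t(s) be the expected number of months to first reach Bull from state s, with t(Bull) = 0. Conditioning on the first month:
t(Volatile) = 1 + 0.36·t(Volatile) + 0.42·t(Flat)
t(Flat) = 1 + 0.38·t(Volatile) + 0.24·t(Flat)
Solving: t(Volatile) = 3.6108, t(Flat) = 3.1212.
Expected months from Volatile to Bull: 3.6108.

3.6108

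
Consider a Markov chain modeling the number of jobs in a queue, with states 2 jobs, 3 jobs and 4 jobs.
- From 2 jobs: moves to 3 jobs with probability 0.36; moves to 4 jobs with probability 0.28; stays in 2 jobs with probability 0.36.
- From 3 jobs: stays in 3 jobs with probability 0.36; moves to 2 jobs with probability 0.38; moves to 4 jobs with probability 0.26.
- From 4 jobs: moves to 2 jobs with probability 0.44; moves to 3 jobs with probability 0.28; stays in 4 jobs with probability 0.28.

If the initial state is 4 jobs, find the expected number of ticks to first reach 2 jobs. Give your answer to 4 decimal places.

2.3711

Let t(s) be the expected number of ticks to first reach 2 jobs from state s, with t(2 jobs) = 0. Conditioning on the first tick:
t(3 jobs) = 1 + 0.36·t(3 jobs) + 0.26·t(4 jobs)
t(4 jobs) = 1 + 0.28·t(3 jobs) + 0.28·t(4 jobs)
Solving: t(3 jobs) = 2.5258, t(4 jobs) = 2.3711.
Expected ticks from 4 jobs to 2 jobs: 2.3711.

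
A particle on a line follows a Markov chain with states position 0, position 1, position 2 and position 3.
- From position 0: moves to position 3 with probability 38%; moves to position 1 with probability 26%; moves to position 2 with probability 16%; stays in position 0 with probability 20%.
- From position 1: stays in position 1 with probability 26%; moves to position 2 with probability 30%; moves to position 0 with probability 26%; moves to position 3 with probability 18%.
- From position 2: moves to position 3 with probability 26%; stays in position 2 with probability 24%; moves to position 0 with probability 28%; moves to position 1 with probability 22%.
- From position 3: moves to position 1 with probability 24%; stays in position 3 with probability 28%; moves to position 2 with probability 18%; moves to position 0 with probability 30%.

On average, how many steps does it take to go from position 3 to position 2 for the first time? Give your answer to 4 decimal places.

Let t(s) be the expected number of steps to first reach position 2 from state s, with t(position 2) = 0. Conditioning on the first step:
t(position 0) = 1 + 0.2·t(position 0) + 0.26·t(position 1) + 0.38·t(position 3)
t(position 1) = 1 + 0.26·t(position 0) + 0.26·t(position 1) + 0.18·t(position 3)
t(position 3) = 1 + 0.3·t(position 0) + 0.24·t(position 1) + 0.28·t(position 3)
Solving: t(position 0) = 4.9616, t(position 1) = 4.2826, t(position 3) = 4.8837.
Expected steps from position 3 to position 2: 4.8837.

4.8837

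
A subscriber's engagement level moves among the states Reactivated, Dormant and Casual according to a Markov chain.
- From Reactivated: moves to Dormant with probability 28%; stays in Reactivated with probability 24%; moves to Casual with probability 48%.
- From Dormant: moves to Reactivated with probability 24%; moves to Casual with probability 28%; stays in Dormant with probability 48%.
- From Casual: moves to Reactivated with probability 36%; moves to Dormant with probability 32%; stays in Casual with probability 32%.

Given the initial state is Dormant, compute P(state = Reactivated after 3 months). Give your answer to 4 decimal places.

Propagate the distribution vector 3 months from Dormant.
After 0 months: (0.0000, 1.0000, 0.0000)
After 1 month: (0.2400, 0.4800, 0.2800)
After 2 months: (0.2736, 0.3872, 0.3392)
After 3 months: (0.2807, 0.3710, 0.3483)
P(in Reactivated after 3 months) = 0.2807

0.2807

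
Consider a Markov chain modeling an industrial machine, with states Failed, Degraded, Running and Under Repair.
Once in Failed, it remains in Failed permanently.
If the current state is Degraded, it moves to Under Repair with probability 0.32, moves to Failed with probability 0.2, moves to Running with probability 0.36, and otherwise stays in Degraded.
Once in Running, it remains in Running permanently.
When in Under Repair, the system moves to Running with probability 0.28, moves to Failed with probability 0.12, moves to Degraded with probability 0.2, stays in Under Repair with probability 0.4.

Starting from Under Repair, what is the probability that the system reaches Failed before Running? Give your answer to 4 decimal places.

0.3138

Let h(s) be the probability of absorption at Failed starting from transient state s. Then h(Failed) = 1 and h(Running) = 0. By first-step analysis:
h(Degraded) = 0.2·1 + 0.12·h(Degraded) + 0.36·0 + 0.32·h(Under Repair)
h(Under Repair) = 0.12·1 + 0.2·h(Degraded) + 0.28·0 + 0.4·h(Under Repair)
Solving: h(Degraded) = 0.3414, h(Under Repair) = 0.3138.
Starting from Under Repair, the probability is 0.3138.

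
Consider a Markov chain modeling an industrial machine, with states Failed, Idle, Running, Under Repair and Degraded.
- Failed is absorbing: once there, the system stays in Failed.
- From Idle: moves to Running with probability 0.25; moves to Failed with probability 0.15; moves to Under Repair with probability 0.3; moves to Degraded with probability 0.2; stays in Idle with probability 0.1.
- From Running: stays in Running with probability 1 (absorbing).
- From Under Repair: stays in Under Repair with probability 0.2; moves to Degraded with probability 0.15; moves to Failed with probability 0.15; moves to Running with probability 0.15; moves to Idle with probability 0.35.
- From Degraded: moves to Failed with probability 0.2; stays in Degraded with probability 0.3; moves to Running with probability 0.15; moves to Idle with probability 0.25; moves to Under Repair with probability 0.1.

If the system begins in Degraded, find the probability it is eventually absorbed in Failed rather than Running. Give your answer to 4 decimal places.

Let h(s) be the probability of absorption at Failed starting from transient state s. Then h(Failed) = 1 and h(Running) = 0. By first-step analysis:
h(Idle) = 0.15·1 + 0.1·h(Idle) + 0.25·0 + 0.3·h(Under Repair) + 0.2·h(Degraded)
h(Under Repair) = 0.15·1 + 0.35·h(Idle) + 0.15·0 + 0.2·h(Under Repair) + 0.15·h(Degraded)
h(Degraded) = 0.2·1 + 0.25·h(Idle) + 0.15·0 + 0.1·h(Under Repair) + 0.3·h(Degraded)
Solving: h(Idle) = 0.4383, h(Under Repair) = 0.4749, h(Degraded) = 0.5101.
Starting from Degraded, the probability is 0.5101.

0.5101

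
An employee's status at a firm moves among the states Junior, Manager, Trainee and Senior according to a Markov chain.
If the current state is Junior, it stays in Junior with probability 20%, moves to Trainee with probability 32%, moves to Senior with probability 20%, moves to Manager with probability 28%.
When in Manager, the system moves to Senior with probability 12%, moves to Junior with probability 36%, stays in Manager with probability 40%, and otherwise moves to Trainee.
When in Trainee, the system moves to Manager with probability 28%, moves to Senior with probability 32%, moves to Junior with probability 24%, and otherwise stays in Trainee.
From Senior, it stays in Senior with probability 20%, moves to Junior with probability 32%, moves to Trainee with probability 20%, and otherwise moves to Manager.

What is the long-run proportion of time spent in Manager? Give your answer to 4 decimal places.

0.3182

Let the stationary distribution be π with π = πP and π_1 + π_2 + π_3 + π_4 = 1.
π_1 = 0.2·π_1 + 0.36·π_2 + 0.24·π_3 + 0.32·π_4
π_2 = 0.28·π_1 + 0.4·π_2 + 0.28·π_3 + 0.28·π_4
π_3 = 0.32·π_1 + 0.12·π_2 + 0.16·π_3 + 0.2·π_4
Solving with the normalization constraint gives π = (0.2828, 0.3182, 0.2005, 0.1986).
So the stationary probability of Manager is 0.3182.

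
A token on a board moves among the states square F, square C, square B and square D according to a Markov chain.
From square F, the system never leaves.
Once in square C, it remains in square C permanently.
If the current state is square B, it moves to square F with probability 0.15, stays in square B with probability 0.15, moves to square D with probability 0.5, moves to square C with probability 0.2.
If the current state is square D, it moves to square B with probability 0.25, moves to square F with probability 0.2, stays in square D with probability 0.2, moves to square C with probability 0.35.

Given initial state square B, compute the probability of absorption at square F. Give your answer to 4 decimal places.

0.3964

Let h(s) be the probability of absorption at square F starting from transient state s. Then h(square F) = 1 and h(square C) = 0. By first-step analysis:
h(square B) = 0.15·1 + 0.2·0 + 0.15·h(square B) + 0.5·h(square D)
h(square D) = 0.2·1 + 0.35·0 + 0.25·h(square B) + 0.2·h(square D)
Solving: h(square B) = 0.3964, h(square D) = 0.3739.
Starting from square B, the probability is 0.3964.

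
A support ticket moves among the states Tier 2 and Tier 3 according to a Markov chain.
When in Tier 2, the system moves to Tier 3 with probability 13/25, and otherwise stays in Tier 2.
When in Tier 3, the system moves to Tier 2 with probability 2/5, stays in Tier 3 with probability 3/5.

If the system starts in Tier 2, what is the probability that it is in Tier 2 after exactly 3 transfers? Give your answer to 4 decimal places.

0.4351

Propagate the distribution vector 3 transfers from Tier 2.
After 0 transfers: (1.0000, 0.0000)
After 1 transfer: (0.4800, 0.5200)
After 2 transfers: (0.4384, 0.5616)
After 3 transfers: (0.4351, 0.5649)
P(in Tier 2 after 3 transfers) = 0.4351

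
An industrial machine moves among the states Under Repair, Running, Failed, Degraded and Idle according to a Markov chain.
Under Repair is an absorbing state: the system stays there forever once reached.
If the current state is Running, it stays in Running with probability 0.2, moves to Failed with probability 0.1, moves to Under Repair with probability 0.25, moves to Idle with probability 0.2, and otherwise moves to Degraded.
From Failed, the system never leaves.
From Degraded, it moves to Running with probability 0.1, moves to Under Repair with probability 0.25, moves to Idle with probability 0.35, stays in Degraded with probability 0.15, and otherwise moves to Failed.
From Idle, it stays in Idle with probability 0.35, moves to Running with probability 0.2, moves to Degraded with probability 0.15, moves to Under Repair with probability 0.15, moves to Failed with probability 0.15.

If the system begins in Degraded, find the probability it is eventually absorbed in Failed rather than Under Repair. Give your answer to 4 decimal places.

Let h(s) be the probability of absorption at Failed starting from transient state s. Then h(Failed) = 1 and h(Under Repair) = 0. By first-step analysis:
h(Running) = 0.25·0 + 0.2·h(Running) + 0.1·1 + 0.25·h(Degraded) + 0.2·h(Idle)
h(Degraded) = 0.25·0 + 0.1·h(Running) + 0.15·1 + 0.15·h(Degraded) + 0.35·h(Idle)
h(Idle) = 0.15·0 + 0.2·h(Running) + 0.15·1 + 0.15·h(Degraded) + 0.35·h(Idle)
Solving: h(Running) = 0.3569, h(Degraded) = 0.3964, h(Idle) = 0.4320.
Starting from Degraded, the probability is 0.3964.

0.3964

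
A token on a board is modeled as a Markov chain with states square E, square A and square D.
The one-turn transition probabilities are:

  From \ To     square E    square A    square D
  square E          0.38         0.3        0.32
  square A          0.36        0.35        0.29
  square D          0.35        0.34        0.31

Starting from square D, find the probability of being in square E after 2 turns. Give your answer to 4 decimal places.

0.3639

Sum over the intermediate state after 1 turn:
P = P(square D→square E)·P(square E→square E) + P(square D→square A)·P(square A→square E) + P(square D→square D)·P(square D→square E)
  = 0.35×0.38 + 0.34×0.36 + 0.31×0.35
  = 0.1330 + 0.1224 + 0.1085 = 0.3639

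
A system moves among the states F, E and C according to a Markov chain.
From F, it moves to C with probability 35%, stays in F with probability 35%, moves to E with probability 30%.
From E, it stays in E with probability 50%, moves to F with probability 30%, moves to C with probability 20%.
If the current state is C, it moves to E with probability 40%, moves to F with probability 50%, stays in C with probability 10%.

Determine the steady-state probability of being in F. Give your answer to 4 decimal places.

Let the stationary distribution be π with π = πP and π_1 + π_2 + π_3 = 1.
π_1 = 0.35·π_1 + 0.3·π_2 + 0.5·π_3
π_2 = 0.3·π_1 + 0.5·π_2 + 0.4·π_3
Solving with the normalization constraint gives π = (0.3645, 0.4039, 0.2315).
So the stationary probability of F is 0.3645.

0.3645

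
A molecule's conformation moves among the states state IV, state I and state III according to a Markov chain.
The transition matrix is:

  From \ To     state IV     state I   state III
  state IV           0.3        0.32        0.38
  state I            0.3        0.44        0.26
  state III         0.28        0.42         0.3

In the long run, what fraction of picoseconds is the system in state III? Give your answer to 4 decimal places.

Let the stationary distribution be π with π = πP and π_1 + π_2 + π_3 = 1.
π_1 = 0.3·π_1 + 0.3·π_2 + 0.28·π_3
π_2 = 0.32·π_1 + 0.44·π_2 + 0.42·π_3
Solving with the normalization constraint gives π = (0.2938, 0.3986, 0.3076).
So the stationary probability of state III is 0.3076.

0.3076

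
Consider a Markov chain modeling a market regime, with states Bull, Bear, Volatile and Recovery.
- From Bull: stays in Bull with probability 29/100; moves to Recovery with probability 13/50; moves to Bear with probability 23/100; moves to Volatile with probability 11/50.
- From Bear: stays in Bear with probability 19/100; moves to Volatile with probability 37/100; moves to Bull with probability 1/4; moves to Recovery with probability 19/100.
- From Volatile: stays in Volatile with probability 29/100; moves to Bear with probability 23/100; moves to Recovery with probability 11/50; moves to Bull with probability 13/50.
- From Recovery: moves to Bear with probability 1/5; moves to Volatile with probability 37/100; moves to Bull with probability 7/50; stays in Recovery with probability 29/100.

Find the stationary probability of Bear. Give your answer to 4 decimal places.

Let the stationary distribution be π with π = πP and π_1 + π_2 + π_3 + π_4 = 1.
π_1 = 0.29·π_1 + 0.25·π_2 + 0.26·π_3 + 0.14·π_4
π_2 = 0.23·π_1 + 0.19·π_2 + 0.23·π_3 + 0.2·π_4
π_3 = 0.22·π_1 + 0.37·π_2 + 0.29·π_3 + 0.37·π_4
Solving with the normalization constraint gives π = (0.2362, 0.2142, 0.3098, 0.2398).
So the stationary probability of Bear is 0.2142.

0.2142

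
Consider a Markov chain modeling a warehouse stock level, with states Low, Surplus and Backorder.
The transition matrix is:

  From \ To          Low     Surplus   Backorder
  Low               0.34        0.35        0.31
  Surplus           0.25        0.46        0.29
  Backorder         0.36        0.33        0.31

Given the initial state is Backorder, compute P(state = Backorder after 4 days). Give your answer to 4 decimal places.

0.3023

Propagate the distribution vector 4 days from Backorder.
After 0 days: (0.0000, 0.0000, 1.0000)
After 1 day: (0.3600, 0.3300, 0.3100)
After 2 days: (0.3165, 0.3801, 0.3034)
After 3 days: (0.3119, 0.3857, 0.3024)
After 4 days: (0.3113, 0.3864, 0.3023)
P(in Backorder after 4 days) = 0.3023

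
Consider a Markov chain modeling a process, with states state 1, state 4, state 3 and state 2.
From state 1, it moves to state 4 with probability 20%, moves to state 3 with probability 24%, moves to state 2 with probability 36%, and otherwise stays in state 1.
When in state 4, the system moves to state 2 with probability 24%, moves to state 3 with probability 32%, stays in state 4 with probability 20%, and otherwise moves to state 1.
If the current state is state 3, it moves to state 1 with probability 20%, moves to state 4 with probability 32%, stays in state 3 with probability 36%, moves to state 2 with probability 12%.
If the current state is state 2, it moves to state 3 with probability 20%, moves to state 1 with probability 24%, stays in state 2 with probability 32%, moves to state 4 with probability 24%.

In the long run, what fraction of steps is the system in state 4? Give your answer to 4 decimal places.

0.2441

Let the stationary distribution be π with π = πP and π_1 + π_2 + π_3 + π_4 = 1.
π_1 = 0.2·π_1 + 0.24·π_2 + 0.2·π_3 + 0.24·π_4
π_2 = 0.2·π_1 + 0.2·π_2 + 0.32·π_3 + 0.24·π_4
π_3 = 0.24·π_1 + 0.32·π_2 + 0.36·π_3 + 0.2·π_4
Solving with the normalization constraint gives π = (0.2199, 0.2441, 0.2834, 0.2526).
So the stationary probability of state 4 is 0.2441.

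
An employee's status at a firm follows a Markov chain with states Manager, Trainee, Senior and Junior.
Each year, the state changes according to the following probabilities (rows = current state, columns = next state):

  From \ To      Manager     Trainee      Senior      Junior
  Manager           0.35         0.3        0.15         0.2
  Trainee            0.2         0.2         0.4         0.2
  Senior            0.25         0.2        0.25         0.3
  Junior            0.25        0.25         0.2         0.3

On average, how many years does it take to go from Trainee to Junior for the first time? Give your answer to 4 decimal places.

Let t(s) be the expected number of years to first reach Junior from state s, with t(Junior) = 0. Conditioning on the first year:
t(Manager) = 1 + 0.35·t(Manager) + 0.3·t(Trainee) + 0.15·t(Senior)
t(Trainee) = 1 + 0.2·t(Manager) + 0.2·t(Trainee) + 0.4·t(Senior)
t(Senior) = 1 + 0.25·t(Manager) + 0.2·t(Trainee) + 0.25·t(Senior)
Solving: t(Manager) = 4.4714, t(Trainee) = 4.3612, t(Senior) = 3.9868.
Expected years from Trainee to Junior: 4.3612.

4.3612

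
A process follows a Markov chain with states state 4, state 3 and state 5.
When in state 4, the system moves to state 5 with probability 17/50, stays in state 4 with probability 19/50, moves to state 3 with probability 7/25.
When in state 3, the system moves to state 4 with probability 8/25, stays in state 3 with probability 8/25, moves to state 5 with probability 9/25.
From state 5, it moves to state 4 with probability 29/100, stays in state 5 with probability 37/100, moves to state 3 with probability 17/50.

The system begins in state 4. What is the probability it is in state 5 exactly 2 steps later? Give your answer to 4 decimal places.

Sum over the intermediate state after 1 step:
P = P(state 4→state 4)·P(state 4→state 5) + P(state 4→state 3)·P(state 3→state 5) + P(state 4→state 5)·P(state 5→state 5)
  = 0.38×0.34 + 0.28×0.36 + 0.34×0.37
  = 0.1292 + 0.1008 + 0.1258 = 0.3558

0.3558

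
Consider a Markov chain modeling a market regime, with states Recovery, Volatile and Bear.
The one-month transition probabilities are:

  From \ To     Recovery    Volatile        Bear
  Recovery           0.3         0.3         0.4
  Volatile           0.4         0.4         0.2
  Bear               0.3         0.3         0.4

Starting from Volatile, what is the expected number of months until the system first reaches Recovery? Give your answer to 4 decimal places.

2.6667

Let t(s) be the expected number of months to first reach Recovery from state s, with t(Recovery) = 0. Conditioning on the first month:
t(Volatile) = 1 + 0.4·t(Volatile) + 0.2·t(Bear)
t(Bear) = 1 + 0.3·t(Volatile) + 0.4·t(Bear)
Solving: t(Volatile) = 2.6667, t(Bear) = 3.0000.
Expected months from Volatile to Recovery: 2.6667.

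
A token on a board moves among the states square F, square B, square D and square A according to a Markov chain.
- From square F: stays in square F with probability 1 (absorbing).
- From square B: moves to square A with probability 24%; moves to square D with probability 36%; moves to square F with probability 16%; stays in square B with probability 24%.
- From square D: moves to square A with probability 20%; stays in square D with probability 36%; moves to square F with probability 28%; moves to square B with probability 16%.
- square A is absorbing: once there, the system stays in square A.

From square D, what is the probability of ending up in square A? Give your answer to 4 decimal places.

Let h(s) be the probability of absorption at square A starting from transient state s. Then h(square A) = 1 and h(square F) = 0. By first-step analysis:
h(square B) = 0.16·0 + 0.24·h(square B) + 0.36·h(square D) + 0.24·1
h(square D) = 0.28·0 + 0.16·h(square B) + 0.36·h(square D) + 0.2·1
Solving: h(square B) = 0.5261, h(square D) = 0.4440.
Starting from square D, the probability is 0.4440.

0.4440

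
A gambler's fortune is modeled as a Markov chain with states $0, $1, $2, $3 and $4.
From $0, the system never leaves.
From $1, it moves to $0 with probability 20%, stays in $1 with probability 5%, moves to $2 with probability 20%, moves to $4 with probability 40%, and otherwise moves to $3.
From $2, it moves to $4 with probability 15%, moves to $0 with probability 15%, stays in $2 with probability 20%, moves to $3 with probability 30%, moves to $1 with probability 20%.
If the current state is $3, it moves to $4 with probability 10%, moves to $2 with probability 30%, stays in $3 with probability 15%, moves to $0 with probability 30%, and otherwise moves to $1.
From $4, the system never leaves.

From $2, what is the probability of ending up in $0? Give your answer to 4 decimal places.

Let h(s) be the probability of absorption at $0 starting from transient state s. Then h($0) = 1 and h($4) = 0. By first-step analysis:
h($1) = 0.2·1 + 0.05·h($1) + 0.2·h($2) + 0.15·h($3) + 0.4·0
h($2) = 0.15·1 + 0.2·h($1) + 0.2·h($2) + 0.3·h($3) + 0.15·0
h($3) = 0.3·1 + 0.15·h($1) + 0.3·h($2) + 0.15·h($3) + 0.1·0
Solving: h($1) = 0.4164, h($2) = 0.5204, h($3) = 0.6101.
Starting from $2, the probability is 0.5204.

0.5204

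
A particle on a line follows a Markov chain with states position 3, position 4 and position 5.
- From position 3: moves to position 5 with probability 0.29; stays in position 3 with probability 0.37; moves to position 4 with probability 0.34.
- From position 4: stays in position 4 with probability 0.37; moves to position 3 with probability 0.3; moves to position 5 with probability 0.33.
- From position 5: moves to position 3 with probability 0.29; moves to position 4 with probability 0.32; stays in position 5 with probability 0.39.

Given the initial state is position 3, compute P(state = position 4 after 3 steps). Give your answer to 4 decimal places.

Propagate the distribution vector 3 steps from position 3.
After 0 steps: (1.0000, 0.0000, 0.0000)
After 1 step: (0.3700, 0.3400, 0.2900)
After 2 steps: (0.3230, 0.3444, 0.3326)
After 3 steps: (0.3193, 0.3437, 0.3370)
P(in position 4 after 3 steps) = 0.3437

0.3437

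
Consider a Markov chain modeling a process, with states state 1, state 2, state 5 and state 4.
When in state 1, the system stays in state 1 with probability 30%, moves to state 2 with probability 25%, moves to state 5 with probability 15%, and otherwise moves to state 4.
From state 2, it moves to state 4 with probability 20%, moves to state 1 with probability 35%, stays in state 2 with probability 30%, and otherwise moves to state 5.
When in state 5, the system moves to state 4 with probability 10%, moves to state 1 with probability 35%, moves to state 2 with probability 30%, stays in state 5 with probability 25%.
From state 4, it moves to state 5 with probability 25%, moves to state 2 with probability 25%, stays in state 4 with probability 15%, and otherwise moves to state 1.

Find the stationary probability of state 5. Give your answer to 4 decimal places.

Let the stationary distribution be π with π = πP and π_1 + π_2 + π_3 + π_4 = 1.
π_1 = 0.3·π_1 + 0.35·π_2 + 0.35·π_3 + 0.35·π_4
π_2 = 0.25·π_1 + 0.3·π_2 + 0.3·π_3 + 0.25·π_4
π_3 = 0.15·π_1 + 0.15·π_2 + 0.25·π_3 + 0.25·π_4
Solving with the normalization constraint gives π = (0.3333, 0.2731, 0.1894, 0.2042).
So the stationary probability of state 5 is 0.1894.

0.1894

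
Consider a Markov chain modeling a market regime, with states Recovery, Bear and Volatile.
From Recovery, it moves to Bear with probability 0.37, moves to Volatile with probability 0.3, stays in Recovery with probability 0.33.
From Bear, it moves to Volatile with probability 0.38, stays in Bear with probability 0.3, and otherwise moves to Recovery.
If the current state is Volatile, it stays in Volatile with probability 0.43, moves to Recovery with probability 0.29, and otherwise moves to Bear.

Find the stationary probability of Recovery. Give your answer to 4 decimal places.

Let the stationary distribution be π with π = πP and π_1 + π_2 + π_3 = 1.
π_1 = 0.33·π_1 + 0.32·π_2 + 0.29·π_3
π_2 = 0.37·π_1 + 0.3·π_2 + 0.28·π_3
Solving with the normalization constraint gives π = (0.3119, 0.3144, 0.3737).
So the stationary probability of Recovery is 0.3119.

0.3119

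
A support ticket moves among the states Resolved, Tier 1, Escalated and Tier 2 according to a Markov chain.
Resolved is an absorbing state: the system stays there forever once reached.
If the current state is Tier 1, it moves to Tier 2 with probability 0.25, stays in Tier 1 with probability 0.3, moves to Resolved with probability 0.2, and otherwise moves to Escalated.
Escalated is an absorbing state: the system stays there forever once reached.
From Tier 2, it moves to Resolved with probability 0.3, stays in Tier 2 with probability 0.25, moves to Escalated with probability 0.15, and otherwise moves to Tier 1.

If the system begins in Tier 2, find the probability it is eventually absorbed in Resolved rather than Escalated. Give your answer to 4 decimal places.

Let h(s) be the probability of absorption at Resolved starting from transient state s. Then h(Resolved) = 1 and h(Escalated) = 0. By first-step analysis:
h(Tier 1) = 0.2·1 + 0.3·h(Tier 1) + 0.25·0 + 0.25·h(Tier 2)
h(Tier 2) = 0.3·1 + 0.3·h(Tier 1) + 0.15·0 + 0.25·h(Tier 2)
Solving: h(Tier 1) = 0.5000, h(Tier 2) = 0.6000.
Starting from Tier 2, the probability is 0.6000.

0.6000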